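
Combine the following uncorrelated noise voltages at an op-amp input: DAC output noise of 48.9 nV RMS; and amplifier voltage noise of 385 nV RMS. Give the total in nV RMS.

388 nV

Uncorrelated sources add in power (mean-square): V_tot = √(ΣV_i²)
V_tot = √[(4.89×10⁻⁸)² + (3.85×10⁻⁷)²] = 3.88×10⁻⁷ V = 388 nV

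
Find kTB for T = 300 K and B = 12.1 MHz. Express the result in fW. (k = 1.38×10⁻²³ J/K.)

50.1 fW

P_n = kTB = 1.38×10⁻²³ × 300 × 1.21×10⁷ = 5.01×10⁻¹⁴ W = 50.1 fW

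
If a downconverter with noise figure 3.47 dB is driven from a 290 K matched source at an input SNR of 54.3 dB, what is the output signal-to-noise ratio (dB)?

By definition F = SNR_in/SNR_out, so in dB: SNR_out = SNR_in − NF
SNR_out = 54.3 − 3.47 = 50.83 dB

50.83 dB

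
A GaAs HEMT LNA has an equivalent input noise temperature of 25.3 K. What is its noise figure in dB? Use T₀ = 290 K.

0.363 dB

F = 1 + T_e/T₀ = 1 + 25.3/290 = 1.08724
NF = 10 log₁₀(1.08724) = 0.363 dB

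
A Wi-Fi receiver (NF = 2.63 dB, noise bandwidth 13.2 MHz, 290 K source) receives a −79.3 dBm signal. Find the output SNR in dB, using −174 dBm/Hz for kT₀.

Noise floor: N = −174 + 10 log₁₀(B) + NF
10 log₁₀(1.32×10⁷) = 71.21 dB
N = −174 + 71.21 + 2.63 = −100.16 dBm
SNR = P_sig − N = −79.3 − (−100.16) = 20.86 dB → 20.9 dB

20.9 dB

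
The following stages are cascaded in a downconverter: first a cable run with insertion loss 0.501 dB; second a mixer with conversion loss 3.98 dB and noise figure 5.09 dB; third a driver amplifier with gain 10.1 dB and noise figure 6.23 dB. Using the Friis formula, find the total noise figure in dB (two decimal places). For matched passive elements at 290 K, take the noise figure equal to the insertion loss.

Convert to linear (a loss of L dB is a gain of −L dB): F_i = 10^(NF_i/10), G_i = 10^(G_i,dB/10)
  Stage 1: F_1 = 10^(0.501/10) = 1.122, G_1 = 10^(−0.501/10) = 0.8910
  Stage 2: F_2 = 10^(5.09/10) = 3.228, G_2 = 10^(−3.98/10) = 0.3999
  Stage 3: F_3 = 10^(6.23/10) = 4.198, G_3 = 10^(10.1/10) = 10.23
Friis cascade:
  F = 1.122 + (3.228 − 1)/0.8910 + (4.198 − 1)/0.3564 = 12.60
NF = 10 log₁₀(12.60) = 11.00 dB

11.00 dB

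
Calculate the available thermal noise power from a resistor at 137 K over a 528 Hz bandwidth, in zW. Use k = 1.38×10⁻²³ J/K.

P_n = kTB = 1.38×10⁻²³ × 137 × 5.28×10² = 9.98×10⁻¹⁹ W = 998 zW

998 zW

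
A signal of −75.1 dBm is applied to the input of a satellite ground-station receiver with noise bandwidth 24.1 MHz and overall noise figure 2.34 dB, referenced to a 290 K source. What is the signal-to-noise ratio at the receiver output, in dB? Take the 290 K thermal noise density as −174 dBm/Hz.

22.7 dB

Noise floor: N = −174 + 10 log₁₀(B) + NF
10 log₁₀(2.41×10⁷) = 73.82 dB
N = −174 + 73.82 + 2.34 = −97.84 dBm
SNR = P_sig − N = −75.1 − (−97.84) = 22.74 dB → 22.7 dB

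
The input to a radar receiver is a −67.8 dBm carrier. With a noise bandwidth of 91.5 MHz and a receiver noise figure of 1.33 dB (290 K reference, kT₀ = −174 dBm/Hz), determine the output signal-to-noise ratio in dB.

25.3 dB

Noise floor: N = −174 + 10 log₁₀(B) + NF
10 log₁₀(9.15×10⁷) = 79.61 dB
N = −174 + 79.61 + 1.33 = −93.06 dBm
SNR = P_sig − N = −67.8 − (−93.06) = 25.26 dB → 25.3 dB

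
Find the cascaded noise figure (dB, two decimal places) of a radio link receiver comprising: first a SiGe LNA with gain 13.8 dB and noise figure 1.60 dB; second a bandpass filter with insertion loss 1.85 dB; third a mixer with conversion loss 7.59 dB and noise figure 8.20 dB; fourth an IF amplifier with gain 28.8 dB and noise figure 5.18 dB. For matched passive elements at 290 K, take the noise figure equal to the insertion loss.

Convert to linear (a loss of L dB is a gain of −L dB): F_i = 10^(NF_i/10), G_i = 10^(G_i,dB/10)
  Stage 1: F_1 = 10^(1.60/10) = 1.445, G_1 = 10^(13.8/10) = 23.99
  Stage 2: F_2 = 10^(1.85/10) = 1.531, G_2 = 10^(−1.85/10) = 0.6531
  Stage 3: F_3 = 10^(8.20/10) = 6.607, G_3 = 10^(−7.59/10) = 0.1742
  Stage 4: F_4 = 10^(5.18/10) = 3.296, G_4 = 10^(28.8/10) = 758.6
Friis cascade:
  F = 1.445 + (1.531 − 1)/23.99 + (6.607 − 1)/15.67 + (3.296 − 1)/2.729 = 2.667
NF = 10 log₁₀(2.667) = 4.26 dB

4.26 dB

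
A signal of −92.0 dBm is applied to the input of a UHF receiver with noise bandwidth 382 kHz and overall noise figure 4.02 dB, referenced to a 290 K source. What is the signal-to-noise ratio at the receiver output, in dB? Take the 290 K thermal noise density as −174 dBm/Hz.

Noise floor: N = −174 + 10 log₁₀(B) + NF
10 log₁₀(3.82×10⁵) = 55.82 dB
N = −174 + 55.82 + 4.02 = −114.16 dBm
SNR = P_sig − N = −92.0 − (−114.16) = 22.16 dB → 22.2 dB

22.2 dB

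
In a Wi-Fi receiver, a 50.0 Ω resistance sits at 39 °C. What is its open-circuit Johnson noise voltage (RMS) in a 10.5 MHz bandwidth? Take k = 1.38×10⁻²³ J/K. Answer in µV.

T = 39 °C + 273.15 = 312.15 K
V_n = √(4kTRB)
4kTRB = 4 × 1.38×10⁻²³ × 312.15 × 5.00×10¹ × 1.05×10⁷ = 9.05×10⁻¹² V²
V_n = √(9.05×10⁻¹²) = 3.01×10⁻⁶ V = 3.01 µV

3.01 µV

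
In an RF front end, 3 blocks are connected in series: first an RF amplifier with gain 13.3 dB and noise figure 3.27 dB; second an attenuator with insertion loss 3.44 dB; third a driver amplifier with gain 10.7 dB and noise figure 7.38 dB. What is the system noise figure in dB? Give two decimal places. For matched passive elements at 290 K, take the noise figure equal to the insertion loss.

4.22 dB

Convert to linear (a loss of L dB is a gain of −L dB): F_i = 10^(NF_i/10), G_i = 10^(G_i,dB/10)
  Stage 1: F_1 = 10^(3.27/10) = 2.123, G_1 = 10^(13.3/10) = 21.38
  Stage 2: F_2 = 10^(3.44/10) = 2.208, G_2 = 10^(−3.44/10) = 0.4529
  Stage 3: F_3 = 10^(7.38/10) = 5.470, G_3 = 10^(10.7/10) = 11.75
Friis cascade:
  F = 2.123 + (2.208 − 1)/21.38 + (5.470 − 1)/9.683 = 2.641
NF = 10 log₁₀(2.641) = 4.22 dB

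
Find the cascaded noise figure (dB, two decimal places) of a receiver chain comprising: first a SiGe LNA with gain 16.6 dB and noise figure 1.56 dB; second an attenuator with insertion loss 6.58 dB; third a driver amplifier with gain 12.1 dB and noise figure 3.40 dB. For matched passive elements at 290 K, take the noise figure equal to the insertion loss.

2.12 dB

Convert to linear (a loss of L dB is a gain of −L dB): F_i = 10^(NF_i/10), G_i = 10^(G_i,dB/10)
  Stage 1: F_1 = 10^(1.56/10) = 1.432, G_1 = 10^(16.6/10) = 45.71
  Stage 2: F_2 = 10^(6.58/10) = 4.550, G_2 = 10^(−6.58/10) = 0.2198
  Stage 3: F_3 = 10^(3.40/10) = 2.188, G_3 = 10^(12.1/10) = 16.22
Friis cascade:
  F = 1.432 + (4.550 − 1)/45.71 + (2.188 − 1)/10.05 = 1.628
NF = 10 log₁₀(1.628) = 2.12 dB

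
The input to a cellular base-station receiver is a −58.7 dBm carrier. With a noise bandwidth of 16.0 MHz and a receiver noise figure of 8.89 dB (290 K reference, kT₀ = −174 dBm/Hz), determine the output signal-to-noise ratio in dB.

Noise floor: N = −174 + 10 log₁₀(B) + NF
10 log₁₀(1.60×10⁷) = 72.04 dB
N = −174 + 72.04 + 8.89 = −93.07 dBm
SNR = P_sig − N = −58.7 − (−93.07) = 34.37 dB → 34.4 dB

34.4 dB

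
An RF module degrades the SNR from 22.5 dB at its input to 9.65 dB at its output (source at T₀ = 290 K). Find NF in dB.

12.85 dB

NF (dB) = SNR_in(dB) − SNR_out(dB) when the source is at T₀
NF = 22.5 − 9.65 = 12.85 dB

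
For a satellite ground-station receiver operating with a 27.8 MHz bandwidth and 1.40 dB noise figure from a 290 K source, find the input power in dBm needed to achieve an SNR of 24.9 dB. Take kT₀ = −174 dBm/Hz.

Sensitivity = −174 + 10 log₁₀(B) + NF + SNR_min
= −174 + 74.44 + 1.40 + 24.9
= −73.26 dBm → −73.3 dBm

−73.3 dBm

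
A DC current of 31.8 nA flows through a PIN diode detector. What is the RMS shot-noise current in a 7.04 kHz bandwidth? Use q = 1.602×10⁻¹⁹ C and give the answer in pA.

8.47 pA

I_n = √(2qI·B)
2qI·B = 2 × 1.602×10⁻¹⁹ × 3.18×10⁻⁸ × 7.04×10³ = 7.17×10⁻²³ A²
I_n = √(7.17×10⁻²³) = 8.47×10⁻¹² A = 8.47 pA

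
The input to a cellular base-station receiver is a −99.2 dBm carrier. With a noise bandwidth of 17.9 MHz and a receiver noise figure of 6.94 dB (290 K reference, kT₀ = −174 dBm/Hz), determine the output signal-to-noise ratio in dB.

−4.7 dB

Noise floor: N = −174 + 10 log₁₀(B) + NF
10 log₁₀(1.79×10⁷) = 72.53 dB
N = −174 + 72.53 + 6.94 = −94.53 dBm
SNR = P_sig − N = −99.2 − (−94.53) = −4.67 dB → −4.7 dB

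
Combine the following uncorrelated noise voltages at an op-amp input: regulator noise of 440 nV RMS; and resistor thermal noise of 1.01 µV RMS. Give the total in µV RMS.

1.10 µV

Uncorrelated sources add in power (mean-square): V_tot = √(ΣV_i²)
V_tot = √[(4.40×10⁻⁷)² + (1.01×10⁻⁶)²] = 1.10×10⁻⁶ V = 1.10 µV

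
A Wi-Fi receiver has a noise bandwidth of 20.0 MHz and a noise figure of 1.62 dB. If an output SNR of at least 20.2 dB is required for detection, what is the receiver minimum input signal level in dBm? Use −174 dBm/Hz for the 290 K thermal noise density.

−79.2 dBm

Sensitivity = −174 + 10 log₁₀(B) + NF + SNR_min
= −174 + 73.01 + 1.62 + 20.2
= −79.17 dBm → −79.2 dBm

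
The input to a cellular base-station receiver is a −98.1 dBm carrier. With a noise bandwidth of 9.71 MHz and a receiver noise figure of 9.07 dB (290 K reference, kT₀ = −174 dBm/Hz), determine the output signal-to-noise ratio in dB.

Noise floor: N = −174 + 10 log₁₀(B) + NF
10 log₁₀(9.71×10⁶) = 69.87 dB
N = −174 + 69.87 + 9.07 = −95.06 dBm
SNR = P_sig − N = −98.1 − (−95.06) = −3.04 dB → −3.0 dB

−3.0 dB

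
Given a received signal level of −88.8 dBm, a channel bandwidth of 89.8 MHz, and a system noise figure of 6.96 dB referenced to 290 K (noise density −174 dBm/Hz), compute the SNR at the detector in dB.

−1.3 dB

Noise floor: N = −174 + 10 log₁₀(B) + NF
10 log₁₀(8.98×10⁷) = 79.53 dB
N = −174 + 79.53 + 6.96 = −87.51 dBm
SNR = P_sig − N = −88.8 − (−87.51) = −1.29 dB → −1.3 dB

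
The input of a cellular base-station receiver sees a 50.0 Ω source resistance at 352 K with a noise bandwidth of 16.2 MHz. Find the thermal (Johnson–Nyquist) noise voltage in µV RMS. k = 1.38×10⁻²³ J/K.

V_n = √(4kTRB)
4kTRB = 4 × 1.38×10⁻²³ × 352 × 5.00×10¹ × 1.62×10⁷ = 1.57×10⁻¹¹ V²
V_n = √(1.57×10⁻¹¹) = 3.97×10⁻⁶ V = 3.97 µV

3.97 µV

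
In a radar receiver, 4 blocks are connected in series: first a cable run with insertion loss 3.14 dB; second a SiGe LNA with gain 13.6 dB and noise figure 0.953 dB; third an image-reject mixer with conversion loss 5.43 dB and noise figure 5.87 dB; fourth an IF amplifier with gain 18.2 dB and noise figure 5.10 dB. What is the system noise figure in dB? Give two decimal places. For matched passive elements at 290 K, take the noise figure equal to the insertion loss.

Convert to linear (a loss of L dB is a gain of −L dB): F_i = 10^(NF_i/10), G_i = 10^(G_i,dB/10)
  Stage 1: F_1 = 10^(3.14/10) = 2.061, G_1 = 10^(−3.14/10) = 0.4853
  Stage 2: F_2 = 10^(0.953/10) = 1.245, G_2 = 10^(13.6/10) = 22.91
  Stage 3: F_3 = 10^(5.87/10) = 3.864, G_3 = 10^(−5.43/10) = 0.2864
  Stage 4: F_4 = 10^(5.10/10) = 3.236, G_4 = 10^(18.2/10) = 66.07
Friis cascade:
  F = 2.061 + (1.245 − 1)/0.4853 + (3.864 − 1)/11.12 + (3.236 − 1)/3.184 = 3.526
NF = 10 log₁₀(3.526) = 5.47 dB

5.47 dB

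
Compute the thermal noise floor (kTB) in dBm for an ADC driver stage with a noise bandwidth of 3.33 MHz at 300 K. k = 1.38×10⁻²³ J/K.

P_n = kTB = 1.38×10⁻²³ × 300 × 3.33×10⁶ = 1.38×10⁻¹⁴ W
In dBm: 10 log₁₀(1.38×10⁻¹⁴ / 10⁻³) = −108.6 dBm

−108.6 dBm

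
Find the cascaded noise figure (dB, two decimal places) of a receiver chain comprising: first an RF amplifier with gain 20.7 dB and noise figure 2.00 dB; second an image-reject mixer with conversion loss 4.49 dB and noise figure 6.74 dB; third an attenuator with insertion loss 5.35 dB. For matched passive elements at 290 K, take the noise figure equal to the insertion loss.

2.24 dB

Convert to linear (a loss of L dB is a gain of −L dB): F_i = 10^(NF_i/10), G_i = 10^(G_i,dB/10)
  Stage 1: F_1 = 10^(2.00/10) = 1.585, G_1 = 10^(20.7/10) = 117.5
  Stage 2: F_2 = 10^(6.74/10) = 4.721, G_2 = 10^(−4.49/10) = 0.3556
  Stage 3: F_3 = 10^(5.35/10) = 3.428, G_3 = 10^(−5.35/10) = 0.2917
Friis cascade:
  F = 1.585 + (4.721 − 1)/117.5 + (3.428 − 1)/41.78 = 1.675
NF = 10 log₁₀(1.675) = 2.24 dB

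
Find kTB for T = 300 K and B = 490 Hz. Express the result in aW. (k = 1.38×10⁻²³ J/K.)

P_n = kTB = 1.38×10⁻²³ × 300 × 4.90×10² = 2.03×10⁻¹⁸ W = 2.03 aW

2.03 aW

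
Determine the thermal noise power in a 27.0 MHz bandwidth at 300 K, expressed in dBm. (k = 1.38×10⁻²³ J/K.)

P_n = kTB = 1.38×10⁻²³ × 300 × 2.70×10⁷ = 1.12×10⁻¹³ W
In dBm: 10 log₁₀(1.12×10⁻¹³ / 10⁻³) = −99.5 dBm

−99.5 dBm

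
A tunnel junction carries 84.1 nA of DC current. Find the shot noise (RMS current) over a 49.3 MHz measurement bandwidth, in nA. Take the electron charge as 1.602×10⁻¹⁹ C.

1.15 nA

I_n = √(2qI·B)
2qI·B = 2 × 1.602×10⁻¹⁹ × 8.41×10⁻⁸ × 4.93×10⁷ = 1.33×10⁻¹⁸ A²
I_n = √(1.33×10⁻¹⁸) = 1.15×10⁻⁹ A = 1.15 nA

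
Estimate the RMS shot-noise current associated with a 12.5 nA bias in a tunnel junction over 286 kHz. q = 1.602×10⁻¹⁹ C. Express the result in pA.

33.8 pA

I_n = √(2qI·B)
2qI·B = 2 × 1.602×10⁻¹⁹ × 1.25×10⁻⁸ × 2.86×10⁵ = 1.15×10⁻²¹ A²
I_n = √(1.15×10⁻²¹) = 3.38×10⁻¹¹ A = 33.8 pA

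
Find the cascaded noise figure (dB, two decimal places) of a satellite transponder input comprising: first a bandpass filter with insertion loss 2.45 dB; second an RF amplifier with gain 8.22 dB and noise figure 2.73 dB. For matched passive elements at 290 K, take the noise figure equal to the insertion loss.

5.18 dB

Convert to linear (a loss of L dB is a gain of −L dB): F_i = 10^(NF_i/10), G_i = 10^(G_i,dB/10)
  Stage 1: F_1 = 10^(2.45/10) = 1.758, G_1 = 10^(−2.45/10) = 0.5689
  Stage 2: F_2 = 10^(2.73/10) = 1.875, G_2 = 10^(8.22/10) = 6.637
Friis cascade:
  F = 1.758 + (1.875 − 1)/0.5689 = 3.296
NF = 10 log₁₀(3.296) = 5.18 dB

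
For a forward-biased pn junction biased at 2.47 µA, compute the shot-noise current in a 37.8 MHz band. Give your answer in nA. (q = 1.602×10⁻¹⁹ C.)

5.47 nA

I_n = √(2qI·B)
2qI·B = 2 × 1.602×10⁻¹⁹ × 2.47×10⁻⁶ × 3.78×10⁷ = 2.99×10⁻¹⁷ A²
I_n = √(2.99×10⁻¹⁷) = 5.47×10⁻⁹ A = 5.47 nA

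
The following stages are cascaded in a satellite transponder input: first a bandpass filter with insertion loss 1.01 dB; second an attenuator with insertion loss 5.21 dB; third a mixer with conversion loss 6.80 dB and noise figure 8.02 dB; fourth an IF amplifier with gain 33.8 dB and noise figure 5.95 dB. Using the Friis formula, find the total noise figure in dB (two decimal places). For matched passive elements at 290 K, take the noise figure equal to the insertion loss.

Convert to linear (a loss of L dB is a gain of −L dB): F_i = 10^(NF_i/10), G_i = 10^(G_i,dB/10)
  Stage 1: F_1 = 10^(1.01/10) = 1.262, G_1 = 10^(−1.01/10) = 0.7925
  Stage 2: F_2 = 10^(5.21/10) = 3.319, G_2 = 10^(−5.21/10) = 0.3013
  Stage 3: F_3 = 10^(8.02/10) = 6.339, G_3 = 10^(−6.80/10) = 0.2089
  Stage 4: F_4 = 10^(5.95/10) = 3.936, G_4 = 10^(33.8/10) = 2399
Friis cascade:
  F = 1.262 + (3.319 − 1)/0.7925 + (6.339 − 1)/0.2388 + (3.936 − 1)/0.04989 = 85.39
NF = 10 log₁₀(85.39) = 19.31 dB

19.31 dB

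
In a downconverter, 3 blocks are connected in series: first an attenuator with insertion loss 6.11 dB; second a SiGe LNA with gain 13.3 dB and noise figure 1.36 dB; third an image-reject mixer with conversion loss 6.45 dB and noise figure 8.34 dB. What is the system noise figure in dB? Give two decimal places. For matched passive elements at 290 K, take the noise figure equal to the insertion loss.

Convert to linear (a loss of L dB is a gain of −L dB): F_i = 10^(NF_i/10), G_i = 10^(G_i,dB/10)
  Stage 1: F_1 = 10^(6.11/10) = 4.083, G_1 = 10^(−6.11/10) = 0.2449
  Stage 2: F_2 = 10^(1.36/10) = 1.368, G_2 = 10^(13.3/10) = 21.38
  Stage 3: F_3 = 10^(8.34/10) = 6.823, G_3 = 10^(−6.45/10) = 0.2265
Friis cascade:
  F = 4.083 + (1.368 − 1)/0.2449 + (6.823 − 1)/5.236 = 6.697
NF = 10 log₁₀(6.697) = 8.26 dB

8.26 dB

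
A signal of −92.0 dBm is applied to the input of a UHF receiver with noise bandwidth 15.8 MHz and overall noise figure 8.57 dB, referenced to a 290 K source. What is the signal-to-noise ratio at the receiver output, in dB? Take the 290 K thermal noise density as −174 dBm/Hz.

1.4 dB

Noise floor: N = −174 + 10 log₁₀(B) + NF
10 log₁₀(1.58×10⁷) = 71.99 dB
N = −174 + 71.99 + 8.57 = −93.44 dBm
SNR = P_sig − N = −92.0 − (−93.44) = 1.44 dB → 1.4 dB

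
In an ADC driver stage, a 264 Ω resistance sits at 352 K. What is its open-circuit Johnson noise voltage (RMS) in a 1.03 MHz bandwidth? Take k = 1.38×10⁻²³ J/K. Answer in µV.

2.30 µV

V_n = √(4kTRB)
4kTRB = 4 × 1.38×10⁻²³ × 352 × 2.64×10² × 1.03×10⁶ = 5.28×10⁻¹² V²
V_n = √(5.28×10⁻¹²) = 2.30×10⁻⁶ V = 2.30 µV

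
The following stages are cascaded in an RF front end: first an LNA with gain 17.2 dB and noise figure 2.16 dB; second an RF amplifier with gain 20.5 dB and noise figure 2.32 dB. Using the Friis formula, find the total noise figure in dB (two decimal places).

2.20 dB

Convert to linear (a loss of L dB is a gain of −L dB): F_i = 10^(NF_i/10), G_i = 10^(G_i,dB/10)
  Stage 1: F_1 = 10^(2.16/10) = 1.644, G_1 = 10^(17.2/10) = 52.48
  Stage 2: F_2 = 10^(2.32/10) = 1.706, G_2 = 10^(20.5/10) = 112.2
Friis cascade:
  F = 1.644 + (1.706 − 1)/52.48 = 1.658
NF = 10 log₁₀(1.658) = 2.20 dB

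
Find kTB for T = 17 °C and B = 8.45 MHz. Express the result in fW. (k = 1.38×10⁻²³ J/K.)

T = 17 °C + 273.15 = 290.15 K
P_n = kTB = 1.38×10⁻²³ × 290.15 × 8.45×10⁶ = 3.38×10⁻¹⁴ W = 33.8 fW

33.8 fW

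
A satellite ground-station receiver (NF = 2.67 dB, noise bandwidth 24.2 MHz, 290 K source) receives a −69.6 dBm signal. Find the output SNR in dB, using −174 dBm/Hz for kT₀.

27.9 dB

Noise floor: N = −174 + 10 log₁₀(B) + NF
10 log₁₀(2.42×10⁷) = 73.84 dB
N = −174 + 73.84 + 2.67 = −97.49 dBm
SNR = P_sig − N = −69.6 − (−97.49) = 27.89 dB → 27.9 dB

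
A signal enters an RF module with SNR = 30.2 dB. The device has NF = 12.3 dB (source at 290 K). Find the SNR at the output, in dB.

By definition F = SNR_in/SNR_out, so in dB: SNR_out = SNR_in − NF
SNR_out = 30.2 − 12.3 = 17.9 dB

17.9 dB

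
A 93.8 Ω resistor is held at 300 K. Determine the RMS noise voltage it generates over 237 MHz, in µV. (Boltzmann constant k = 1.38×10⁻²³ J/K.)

V_n = √(4kTRB)
4kTRB = 4 × 1.38×10⁻²³ × 300 × 9.38×10¹ × 2.37×10⁸ = 3.68×10⁻¹⁰ V²
V_n = √(3.68×10⁻¹⁰) = 1.92×10⁻⁵ V = 19.2 µV

19.2 µV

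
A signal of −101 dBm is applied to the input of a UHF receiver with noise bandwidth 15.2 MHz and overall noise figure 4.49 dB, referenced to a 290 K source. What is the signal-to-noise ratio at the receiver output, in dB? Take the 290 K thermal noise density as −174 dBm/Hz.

−3.3 dB

Noise floor: N = −174 + 10 log₁₀(B) + NF
10 log₁₀(1.52×10⁷) = 71.82 dB
N = −174 + 71.82 + 4.49 = −97.69 dBm
SNR = P_sig − N = −101 − (−97.69) = −3.31 dB → −3.3 dB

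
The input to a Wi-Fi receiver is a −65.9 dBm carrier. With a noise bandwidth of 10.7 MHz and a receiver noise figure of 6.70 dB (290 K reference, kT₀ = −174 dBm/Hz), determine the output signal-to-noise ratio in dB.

Noise floor: N = −174 + 10 log₁₀(B) + NF
10 log₁₀(1.07×10⁷) = 70.29 dB
N = −174 + 70.29 + 6.70 = −97.01 dBm
SNR = P_sig − N = −65.9 − (−97.01) = 31.11 dB → 31.1 dB

31.1 dB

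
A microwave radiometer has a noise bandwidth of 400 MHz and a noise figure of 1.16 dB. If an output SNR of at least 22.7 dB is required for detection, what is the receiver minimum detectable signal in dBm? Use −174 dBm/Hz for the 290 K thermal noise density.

−64.1 dBm

Sensitivity = −174 + 10 log₁₀(B) + NF + SNR_min
= −174 + 86.02 + 1.16 + 22.7
= −64.12 dBm → −64.1 dBm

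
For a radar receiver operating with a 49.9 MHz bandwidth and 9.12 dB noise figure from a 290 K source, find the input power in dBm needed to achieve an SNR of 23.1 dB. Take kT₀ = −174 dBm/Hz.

Sensitivity = −174 + 10 log₁₀(B) + NF + SNR_min
= −174 + 76.98 + 9.12 + 23.1
= −64.80 dBm → −64.8 dBm

−64.8 dBm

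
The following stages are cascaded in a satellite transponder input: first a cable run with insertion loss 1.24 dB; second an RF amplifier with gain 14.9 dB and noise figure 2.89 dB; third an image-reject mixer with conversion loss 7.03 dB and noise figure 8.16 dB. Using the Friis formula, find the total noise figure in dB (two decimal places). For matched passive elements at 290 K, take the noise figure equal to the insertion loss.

Convert to linear (a loss of L dB is a gain of −L dB): F_i = 10^(NF_i/10), G_i = 10^(G_i,dB/10)
  Stage 1: F_1 = 10^(1.24/10) = 1.330, G_1 = 10^(−1.24/10) = 0.7516
  Stage 2: F_2 = 10^(2.89/10) = 1.945, G_2 = 10^(14.9/10) = 30.90
  Stage 3: F_3 = 10^(8.16/10) = 6.546, G_3 = 10^(−7.03/10) = 0.1982
Friis cascade:
  F = 1.330 + (1.945 − 1)/0.7516 + (6.546 − 1)/23.23 = 2.827
NF = 10 log₁₀(2.827) = 4.51 dB

4.51 dB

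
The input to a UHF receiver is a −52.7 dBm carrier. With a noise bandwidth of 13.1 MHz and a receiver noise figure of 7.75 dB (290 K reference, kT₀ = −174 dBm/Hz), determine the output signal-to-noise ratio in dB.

42.4 dB

Noise floor: N = −174 + 10 log₁₀(B) + NF
10 log₁₀(1.31×10⁷) = 71.17 dB
N = −174 + 71.17 + 7.75 = −95.08 dBm
SNR = P_sig − N = −52.7 − (−95.08) = 42.38 dB → 42.4 dB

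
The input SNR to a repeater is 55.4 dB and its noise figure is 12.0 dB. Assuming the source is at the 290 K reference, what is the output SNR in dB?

43.4 dB

By definition F = SNR_in/SNR_out, so in dB: SNR_out = SNR_in − NF
SNR_out = 55.4 − 12.0 = 43.4 dB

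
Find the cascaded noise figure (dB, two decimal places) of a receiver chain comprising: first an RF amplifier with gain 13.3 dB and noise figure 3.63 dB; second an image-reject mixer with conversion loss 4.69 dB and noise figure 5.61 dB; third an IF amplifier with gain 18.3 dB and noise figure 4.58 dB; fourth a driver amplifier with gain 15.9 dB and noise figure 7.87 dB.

4.31 dB

Convert to linear (a loss of L dB is a gain of −L dB): F_i = 10^(NF_i/10), G_i = 10^(G_i,dB/10)
  Stage 1: F_1 = 10^(3.63/10) = 2.307, G_1 = 10^(13.3/10) = 21.38
  Stage 2: F_2 = 10^(5.61/10) = 3.639, G_2 = 10^(−4.69/10) = 0.3396
  Stage 3: F_3 = 10^(4.58/10) = 2.871, G_3 = 10^(18.3/10) = 67.61
  Stage 4: F_4 = 10^(7.87/10) = 6.124, G_4 = 10^(15.9/10) = 38.90
Friis cascade:
  F = 2.307 + (3.639 − 1)/21.38 + (2.871 − 1)/7.261 + (6.124 − 1)/490.9 = 2.698
NF = 10 log₁₀(2.698) = 4.31 dB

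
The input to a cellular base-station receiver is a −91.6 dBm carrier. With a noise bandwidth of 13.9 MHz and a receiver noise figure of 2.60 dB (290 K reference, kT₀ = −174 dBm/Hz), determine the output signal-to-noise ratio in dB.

Noise floor: N = −174 + 10 log₁₀(B) + NF
10 log₁₀(1.39×10⁷) = 71.43 dB
N = −174 + 71.43 + 2.60 = −99.97 dBm
SNR = P_sig − N = −91.6 − (−99.97) = 8.37 dB → 8.4 dB

8.4 dB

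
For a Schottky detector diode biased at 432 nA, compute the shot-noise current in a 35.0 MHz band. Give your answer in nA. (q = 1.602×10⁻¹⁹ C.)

2.20 nA

I_n = √(2qI·B)
2qI·B = 2 × 1.602×10⁻¹⁹ × 4.32×10⁻⁷ × 3.50×10⁷ = 4.84×10⁻¹⁸ A²
I_n = √(4.84×10⁻¹⁸) = 2.20×10⁻⁹ A = 2.20 nA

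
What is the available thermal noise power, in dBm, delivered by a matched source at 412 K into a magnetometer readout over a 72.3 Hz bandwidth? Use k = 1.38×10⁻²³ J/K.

P_n = kTB = 1.38×10⁻²³ × 412 × 7.23×10¹ = 4.11×10⁻¹⁹ W
In dBm: 10 log₁₀(4.11×10⁻¹⁹ / 10⁻³) = −153.9 dBm

−153.9 dBm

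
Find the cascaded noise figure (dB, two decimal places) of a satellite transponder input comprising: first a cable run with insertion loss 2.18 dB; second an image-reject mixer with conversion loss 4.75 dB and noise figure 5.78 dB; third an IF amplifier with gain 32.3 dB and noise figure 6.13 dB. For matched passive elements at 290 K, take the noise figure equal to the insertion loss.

Convert to linear (a loss of L dB is a gain of −L dB): F_i = 10^(NF_i/10), G_i = 10^(G_i,dB/10)
  Stage 1: F_1 = 10^(2.18/10) = 1.652, G_1 = 10^(−2.18/10) = 0.6053
  Stage 2: F_2 = 10^(5.78/10) = 3.784, G_2 = 10^(−4.75/10) = 0.3350
  Stage 3: F_3 = 10^(6.13/10) = 4.102, G_3 = 10^(32.3/10) = 1698
Friis cascade:
  F = 1.652 + (3.784 − 1)/0.6053 + (4.102 − 1)/0.2028 = 21.55
NF = 10 log₁₀(21.55) = 13.33 dB

13.33 dB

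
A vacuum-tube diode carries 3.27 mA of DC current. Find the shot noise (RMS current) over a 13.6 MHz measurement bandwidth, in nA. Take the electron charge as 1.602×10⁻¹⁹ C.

119 nA

I_n = √(2qI·B)
2qI·B = 2 × 1.602×10⁻¹⁹ × 3.27×10⁻³ × 1.36×10⁷ = 1.42×10⁻¹⁴ A²
I_n = √(1.42×10⁻¹⁴) = 1.19×10⁻⁷ A = 119 nA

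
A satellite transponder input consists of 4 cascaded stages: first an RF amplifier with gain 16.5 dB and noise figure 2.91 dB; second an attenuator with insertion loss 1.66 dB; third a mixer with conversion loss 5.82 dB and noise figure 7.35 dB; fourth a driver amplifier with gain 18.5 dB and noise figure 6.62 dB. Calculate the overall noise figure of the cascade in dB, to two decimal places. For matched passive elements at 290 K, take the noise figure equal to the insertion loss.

4.08 dB

Convert to linear (a loss of L dB is a gain of −L dB): F_i = 10^(NF_i/10), G_i = 10^(G_i,dB/10)
  Stage 1: F_1 = 10^(2.91/10) = 1.954, G_1 = 10^(16.5/10) = 44.67
  Stage 2: F_2 = 10^(1.66/10) = 1.466, G_2 = 10^(−1.66/10) = 0.6823
  Stage 3: F_3 = 10^(7.35/10) = 5.433, G_3 = 10^(−5.82/10) = 0.2618
  Stage 4: F_4 = 10^(6.62/10) = 4.592, G_4 = 10^(18.5/10) = 70.79
Friis cascade:
  F = 1.954 + (1.466 − 1)/44.67 + (5.433 − 1)/30.48 + (4.592 − 1)/7.980 = 2.560
NF = 10 log₁₀(2.560) = 4.08 dB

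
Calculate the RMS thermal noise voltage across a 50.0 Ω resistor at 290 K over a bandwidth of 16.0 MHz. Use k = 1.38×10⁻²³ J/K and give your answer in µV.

3.58 µV

V_n = √(4kTRB)
4kTRB = 4 × 1.38×10⁻²³ × 290 × 5.00×10¹ × 1.60×10⁷ = 1.28×10⁻¹¹ V²
V_n = √(1.28×10⁻¹¹) = 3.58×10⁻⁶ V = 3.58 µV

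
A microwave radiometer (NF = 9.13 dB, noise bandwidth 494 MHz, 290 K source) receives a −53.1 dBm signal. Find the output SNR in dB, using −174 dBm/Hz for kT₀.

Noise floor: N = −174 + 10 log₁₀(B) + NF
10 log₁₀(4.94×10⁸) = 86.94 dB
N = −174 + 86.94 + 9.13 = −77.93 dBm
SNR = P_sig − N = −53.1 − (−77.93) = 24.83 dB → 24.8 dB

24.8 dB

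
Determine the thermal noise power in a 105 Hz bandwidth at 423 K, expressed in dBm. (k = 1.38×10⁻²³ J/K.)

−152.1 dBm

P_n = kTB = 1.38×10⁻²³ × 423 × 1.05×10² = 6.13×10⁻¹⁹ W
In dBm: 10 log₁₀(6.13×10⁻¹⁹ / 10⁻³) = −152.1 dBm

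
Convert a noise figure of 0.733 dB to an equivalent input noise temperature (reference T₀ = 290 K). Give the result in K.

F = 10^(0.733/10) = 1.18386
T_e = (F − 1)·T₀ = (1.18386 − 1) × 290 = 53.3 K

53.3 K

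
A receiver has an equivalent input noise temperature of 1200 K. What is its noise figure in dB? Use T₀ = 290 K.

7.11 dB

F = 1 + T_e/T₀ = 1 + 1200/290 = 5.13793
NF = 10 log₁₀(5.13793) = 7.11 dB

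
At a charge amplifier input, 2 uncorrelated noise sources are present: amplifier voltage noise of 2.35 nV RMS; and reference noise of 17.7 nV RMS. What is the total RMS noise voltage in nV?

Uncorrelated sources add in power (mean-square): V_tot = √(ΣV_i²)
V_tot = √[(2.35×10⁻⁹)² + (1.77×10⁻⁸)²] = 1.79×10⁻⁸ V = 17.9 nV

17.9 nV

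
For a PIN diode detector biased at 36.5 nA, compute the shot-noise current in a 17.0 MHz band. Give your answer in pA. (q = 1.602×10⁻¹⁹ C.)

446 pA

I_n = √(2qI·B)
2qI·B = 2 × 1.602×10⁻¹⁹ × 3.65×10⁻⁸ × 1.70×10⁷ = 1.99×10⁻¹⁹ A²
I_n = √(1.99×10⁻¹⁹) = 4.46×10⁻¹⁰ A = 446 pA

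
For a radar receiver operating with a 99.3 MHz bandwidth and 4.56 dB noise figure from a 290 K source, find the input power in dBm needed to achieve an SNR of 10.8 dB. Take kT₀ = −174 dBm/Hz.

−78.7 dBm

Sensitivity = −174 + 10 log₁₀(B) + NF + SNR_min
= −174 + 79.97 + 4.56 + 10.8
= −78.67 dBm → −78.7 dBm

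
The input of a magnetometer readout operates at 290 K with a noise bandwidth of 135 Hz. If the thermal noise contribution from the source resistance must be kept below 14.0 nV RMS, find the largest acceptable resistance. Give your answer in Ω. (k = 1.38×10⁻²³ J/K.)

Johnson–Nyquist: V_n = √(4kTRB) ⇒ R = V_n² / (4kTB)
4kTB = 4 × 1.38×10⁻²³ × 290 × 1.35×10² = 2.16×10⁻¹⁸
R = (1.40×10⁻⁸)² / 2.16×10⁻¹⁸ = 9.07×10¹ Ω = 90.7 Ω

90.7 Ω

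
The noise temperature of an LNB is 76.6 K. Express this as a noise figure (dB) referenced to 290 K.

1.02 dB

F = 1 + T_e/T₀ = 1 + 76.6/290 = 1.26414
NF = 10 log₁₀(1.26414) = 1.02 dB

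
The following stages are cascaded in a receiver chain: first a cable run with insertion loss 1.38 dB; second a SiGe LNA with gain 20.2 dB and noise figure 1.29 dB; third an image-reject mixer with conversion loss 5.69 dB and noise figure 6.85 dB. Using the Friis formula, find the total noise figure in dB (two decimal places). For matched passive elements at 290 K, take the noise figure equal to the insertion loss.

2.79 dB

Convert to linear (a loss of L dB is a gain of −L dB): F_i = 10^(NF_i/10), G_i = 10^(G_i,dB/10)
  Stage 1: F_1 = 10^(1.38/10) = 1.374, G_1 = 10^(−1.38/10) = 0.7278
  Stage 2: F_2 = 10^(1.29/10) = 1.346, G_2 = 10^(20.2/10) = 104.7
  Stage 3: F_3 = 10^(6.85/10) = 4.842, G_3 = 10^(−5.69/10) = 0.2698
Friis cascade:
  F = 1.374 + (1.346 − 1)/0.7278 + (4.842 − 1)/76.21 = 1.900
NF = 10 log₁₀(1.900) = 2.79 dB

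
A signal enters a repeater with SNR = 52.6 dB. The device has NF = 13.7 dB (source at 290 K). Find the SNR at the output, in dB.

38.9 dB

By definition F = SNR_in/SNR_out, so in dB: SNR_out = SNR_in − NF
SNR_out = 52.6 − 13.7 = 38.9 dB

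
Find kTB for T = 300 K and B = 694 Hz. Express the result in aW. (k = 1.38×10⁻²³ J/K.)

2.87 aW

P_n = kTB = 1.38×10⁻²³ × 300 × 6.94×10² = 2.87×10⁻¹⁸ W = 2.87 aW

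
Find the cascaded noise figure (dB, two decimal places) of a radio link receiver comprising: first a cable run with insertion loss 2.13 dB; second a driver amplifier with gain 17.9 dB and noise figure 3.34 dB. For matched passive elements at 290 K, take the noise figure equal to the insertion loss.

Convert to linear (a loss of L dB is a gain of −L dB): F_i = 10^(NF_i/10), G_i = 10^(G_i,dB/10)
  Stage 1: F_1 = 10^(2.13/10) = 1.633, G_1 = 10^(−2.13/10) = 0.6124
  Stage 2: F_2 = 10^(3.34/10) = 2.158, G_2 = 10^(17.9/10) = 61.66
Friis cascade:
  F = 1.633 + (2.158 − 1)/0.6124 = 3.524
NF = 10 log₁₀(3.524) = 5.47 dB

5.47 dB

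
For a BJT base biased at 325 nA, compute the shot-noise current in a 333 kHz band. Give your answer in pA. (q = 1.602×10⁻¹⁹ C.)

186 pA

I_n = √(2qI·B)
2qI·B = 2 × 1.602×10⁻¹⁹ × 3.25×10⁻⁷ × 3.33×10⁵ = 3.47×10⁻²⁰ A²
I_n = √(3.47×10⁻²⁰) = 1.86×10⁻¹⁰ A = 186 pA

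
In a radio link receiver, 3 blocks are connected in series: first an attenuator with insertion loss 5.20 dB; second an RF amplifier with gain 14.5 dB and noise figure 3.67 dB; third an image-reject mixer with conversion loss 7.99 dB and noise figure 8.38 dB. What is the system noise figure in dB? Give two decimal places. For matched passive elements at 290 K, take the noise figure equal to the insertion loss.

9.24 dB

Convert to linear (a loss of L dB is a gain of −L dB): F_i = 10^(NF_i/10), G_i = 10^(G_i,dB/10)
  Stage 1: F_1 = 10^(5.20/10) = 3.311, G_1 = 10^(−5.20/10) = 0.3020
  Stage 2: F_2 = 10^(3.67/10) = 2.328, G_2 = 10^(14.5/10) = 28.18
  Stage 3: F_3 = 10^(8.38/10) = 6.887, G_3 = 10^(−7.99/10) = 0.1589
Friis cascade:
  F = 3.311 + (2.328 − 1)/0.3020 + (6.887 − 1)/8.511 = 8.401
NF = 10 log₁₀(8.401) = 9.24 dB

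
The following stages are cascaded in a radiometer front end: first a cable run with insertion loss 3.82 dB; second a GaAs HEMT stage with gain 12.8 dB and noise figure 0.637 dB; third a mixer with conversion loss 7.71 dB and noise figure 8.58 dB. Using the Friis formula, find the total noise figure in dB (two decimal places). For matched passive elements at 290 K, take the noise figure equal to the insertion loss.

Convert to linear (a loss of L dB is a gain of −L dB): F_i = 10^(NF_i/10), G_i = 10^(G_i,dB/10)
  Stage 1: F_1 = 10^(3.82/10) = 2.410, G_1 = 10^(−3.82/10) = 0.4150
  Stage 2: F_2 = 10^(0.637/10) = 1.158, G_2 = 10^(12.8/10) = 19.05
  Stage 3: F_3 = 10^(8.58/10) = 7.211, G_3 = 10^(−7.71/10) = 0.1694
Friis cascade:
  F = 2.410 + (1.158 − 1)/0.4150 + (7.211 − 1)/7.907 = 3.576
NF = 10 log₁₀(3.576) = 5.53 dB

5.53 dB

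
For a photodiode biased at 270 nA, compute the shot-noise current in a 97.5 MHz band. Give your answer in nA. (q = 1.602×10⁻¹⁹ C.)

I_n = √(2qI·B)
2qI·B = 2 × 1.602×10⁻¹⁹ × 2.70×10⁻⁷ × 9.75×10⁷ = 8.43×10⁻¹⁸ A²
I_n = √(8.43×10⁻¹⁸) = 2.90×10⁻⁹ A = 2.90 nA

2.90 nA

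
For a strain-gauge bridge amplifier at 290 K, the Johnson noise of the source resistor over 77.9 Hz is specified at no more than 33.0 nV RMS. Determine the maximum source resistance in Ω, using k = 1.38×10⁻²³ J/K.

Johnson–Nyquist: V_n = √(4kTRB) ⇒ R = V_n² / (4kTB)
4kTB = 4 × 1.38×10⁻²³ × 290 × 7.79×10¹ = 1.25×10⁻¹⁸
R = (3.30×10⁻⁸)² / 1.25×10⁻¹⁸ = 8.73×10² Ω = 873 Ω

873 Ω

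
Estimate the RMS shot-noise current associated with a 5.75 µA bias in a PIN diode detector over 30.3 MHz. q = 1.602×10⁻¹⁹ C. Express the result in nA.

7.47 nA

I_n = √(2qI·B)
2qI·B = 2 × 1.602×10⁻¹⁹ × 5.75×10⁻⁶ × 3.03×10⁷ = 5.58×10⁻¹⁷ A²
I_n = √(5.58×10⁻¹⁷) = 7.47×10⁻⁹ A = 7.47 nA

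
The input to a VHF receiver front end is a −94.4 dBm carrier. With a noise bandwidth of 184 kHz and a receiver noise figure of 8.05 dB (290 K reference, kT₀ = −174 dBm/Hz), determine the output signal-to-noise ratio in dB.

18.9 dB

Noise floor: N = −174 + 10 log₁₀(B) + NF
10 log₁₀(1.84×10⁵) = 52.65 dB
N = −174 + 52.65 + 8.05 = −113.30 dBm
SNR = P_sig − N = −94.4 − (−113.30) = 18.90 dB → 18.9 dB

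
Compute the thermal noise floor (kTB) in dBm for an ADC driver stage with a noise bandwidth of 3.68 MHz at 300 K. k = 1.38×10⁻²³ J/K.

P_n = kTB = 1.38×10⁻²³ × 300 × 3.68×10⁶ = 1.52×10⁻¹⁴ W
In dBm: 10 log₁₀(1.52×10⁻¹⁴ / 10⁻³) = −108.2 dBm

−108.2 dBm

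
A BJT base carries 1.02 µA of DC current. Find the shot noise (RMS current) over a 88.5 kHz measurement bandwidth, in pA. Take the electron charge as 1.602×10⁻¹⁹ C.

170 pA

I_n = √(2qI·B)
2qI·B = 2 × 1.602×10⁻¹⁹ × 1.02×10⁻⁶ × 8.85×10⁴ = 2.89×10⁻²⁰ A²
I_n = √(2.89×10⁻²⁰) = 1.70×10⁻¹⁰ A = 170 pA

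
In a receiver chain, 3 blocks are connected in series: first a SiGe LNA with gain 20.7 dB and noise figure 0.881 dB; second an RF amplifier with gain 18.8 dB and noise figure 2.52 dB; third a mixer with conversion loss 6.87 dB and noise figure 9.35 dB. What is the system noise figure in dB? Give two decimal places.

0.91 dB

Convert to linear (a loss of L dB is a gain of −L dB): F_i = 10^(NF_i/10), G_i = 10^(G_i,dB/10)
  Stage 1: F_1 = 10^(0.881/10) = 1.225, G_1 = 10^(20.7/10) = 117.5
  Stage 2: F_2 = 10^(2.52/10) = 1.786, G_2 = 10^(18.8/10) = 75.86
  Stage 3: F_3 = 10^(9.35/10) = 8.610, G_3 = 10^(−6.87/10) = 0.2056
Friis cascade:
  F = 1.225 + (1.786 − 1)/117.5 + (8.610 − 1)/8913 = 1.232
NF = 10 log₁₀(1.232) = 0.91 dB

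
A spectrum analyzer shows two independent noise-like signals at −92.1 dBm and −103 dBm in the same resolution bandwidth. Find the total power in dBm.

−91.8 dBm

Convert to linear, add, convert back:
P₁ = 6.17×10⁻¹³ W, P₂ = 5.01×10⁻¹⁴ W
P_tot = 6.67×10⁻¹³ W → 10 log₁₀(P_tot / 10⁻³) = −91.8 dBm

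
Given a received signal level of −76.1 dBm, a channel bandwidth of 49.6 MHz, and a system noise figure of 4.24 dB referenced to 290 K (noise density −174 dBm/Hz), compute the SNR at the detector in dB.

Noise floor: N = −174 + 10 log₁₀(B) + NF
10 log₁₀(4.96×10⁷) = 76.95 dB
N = −174 + 76.95 + 4.24 = −92.81 dBm
SNR = P_sig − N = −76.1 − (−92.81) = 16.71 dB → 16.7 dB

16.7 dB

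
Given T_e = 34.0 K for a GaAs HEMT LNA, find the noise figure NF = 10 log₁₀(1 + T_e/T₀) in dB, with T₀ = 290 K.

F = 1 + T_e/T₀ = 1 + 34.0/290 = 1.11724
NF = 10 log₁₀(1.11724) = 0.481 dB

0.481 dB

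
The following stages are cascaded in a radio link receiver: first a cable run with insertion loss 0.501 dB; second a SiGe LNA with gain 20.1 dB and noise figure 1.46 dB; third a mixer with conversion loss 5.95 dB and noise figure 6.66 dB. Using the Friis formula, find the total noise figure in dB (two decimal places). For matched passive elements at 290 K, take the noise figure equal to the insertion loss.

Convert to linear (a loss of L dB is a gain of −L dB): F_i = 10^(NF_i/10), G_i = 10^(G_i,dB/10)
  Stage 1: F_1 = 10^(0.501/10) = 1.122, G_1 = 10^(−0.501/10) = 0.8910
  Stage 2: F_2 = 10^(1.46/10) = 1.400, G_2 = 10^(20.1/10) = 102.3
  Stage 3: F_3 = 10^(6.66/10) = 4.634, G_3 = 10^(−5.95/10) = 0.2541
Friis cascade:
  F = 1.122 + (1.400 − 1)/0.8910 + (4.634 − 1)/91.18 = 1.611
NF = 10 log₁₀(1.611) = 2.07 dB

2.07 dB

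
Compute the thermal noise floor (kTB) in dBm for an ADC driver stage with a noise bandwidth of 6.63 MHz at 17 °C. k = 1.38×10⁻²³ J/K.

−105.8 dBm

T = 17 °C + 273.15 = 290.15 K
P_n = kTB = 1.38×10⁻²³ × 290.15 × 6.63×10⁶ = 2.65×10⁻¹⁴ W
In dBm: 10 log₁₀(2.65×10⁻¹⁴ / 10⁻³) = −105.8 dBm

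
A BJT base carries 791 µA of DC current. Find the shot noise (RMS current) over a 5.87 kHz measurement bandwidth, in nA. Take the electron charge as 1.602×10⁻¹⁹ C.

I_n = √(2qI·B)
2qI·B = 2 × 1.602×10⁻¹⁹ × 7.91×10⁻⁴ × 5.87×10³ = 1.49×10⁻¹⁸ A²
I_n = √(1.49×10⁻¹⁸) = 1.22×10⁻⁹ A = 1.22 nA

1.22 nA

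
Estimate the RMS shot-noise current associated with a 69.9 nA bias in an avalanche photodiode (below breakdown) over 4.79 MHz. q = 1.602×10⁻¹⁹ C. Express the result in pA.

I_n = √(2qI·B)
2qI·B = 2 × 1.602×10⁻¹⁹ × 6.99×10⁻⁸ × 4.79×10⁶ = 1.07×10⁻¹⁹ A²
I_n = √(1.07×10⁻¹⁹) = 3.28×10⁻¹⁰ A = 328 pA

328 pA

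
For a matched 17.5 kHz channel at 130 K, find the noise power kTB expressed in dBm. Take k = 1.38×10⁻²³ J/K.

P_n = kTB = 1.38×10⁻²³ × 130 × 1.75×10⁴ = 3.14×10⁻¹⁷ W
In dBm: 10 log₁₀(3.14×10⁻¹⁷ / 10⁻³) = −135.0 dBm

−135.0 dBm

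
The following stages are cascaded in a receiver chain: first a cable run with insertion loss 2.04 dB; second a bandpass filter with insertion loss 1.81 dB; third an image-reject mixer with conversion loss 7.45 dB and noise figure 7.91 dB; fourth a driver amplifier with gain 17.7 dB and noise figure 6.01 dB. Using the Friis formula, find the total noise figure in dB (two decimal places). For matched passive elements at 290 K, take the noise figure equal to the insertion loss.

Convert to linear (a loss of L dB is a gain of −L dB): F_i = 10^(NF_i/10), G_i = 10^(G_i,dB/10)
  Stage 1: F_1 = 10^(2.04/10) = 1.600, G_1 = 10^(−2.04/10) = 0.6252
  Stage 2: F_2 = 10^(1.81/10) = 1.517, G_2 = 10^(−1.81/10) = 0.6592
  Stage 3: F_3 = 10^(7.91/10) = 6.180, G_3 = 10^(−7.45/10) = 0.1799
  Stage 4: F_4 = 10^(6.01/10) = 3.990, G_4 = 10^(17.7/10) = 58.88
Friis cascade:
  F = 1.600 + (1.517 − 1)/0.6252 + (6.180 − 1)/0.4121 + (3.990 − 1)/0.07413 = 55.33
NF = 10 log₁₀(55.33) = 17.43 dB

17.43 dB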